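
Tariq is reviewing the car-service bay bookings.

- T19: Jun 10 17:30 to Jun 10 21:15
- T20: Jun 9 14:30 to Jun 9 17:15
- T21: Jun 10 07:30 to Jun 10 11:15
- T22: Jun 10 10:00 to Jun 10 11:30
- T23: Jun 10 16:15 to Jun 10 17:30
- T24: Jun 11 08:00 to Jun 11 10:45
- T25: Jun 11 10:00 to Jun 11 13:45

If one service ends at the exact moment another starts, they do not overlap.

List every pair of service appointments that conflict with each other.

T21 & T22, T24 & T25

Two intervals overlap when each starts before the other ends.
Sorted by start: T20, T21, T22, T23, T19, T24, T25.
T21 starts after T20 ends — done with T20.
T22 starts before T21 ends → T21 and T22 overlap.
T23 starts after T21 ends — done with T21.
T23 starts after T22 ends — done with T22.
T19 starts exactly when T23 ends (back-to-back, no overlap) — done with T23.
T24 starts after T19 ends — done with T19.
T25 starts before T24 ends → T24 and T25 overlap.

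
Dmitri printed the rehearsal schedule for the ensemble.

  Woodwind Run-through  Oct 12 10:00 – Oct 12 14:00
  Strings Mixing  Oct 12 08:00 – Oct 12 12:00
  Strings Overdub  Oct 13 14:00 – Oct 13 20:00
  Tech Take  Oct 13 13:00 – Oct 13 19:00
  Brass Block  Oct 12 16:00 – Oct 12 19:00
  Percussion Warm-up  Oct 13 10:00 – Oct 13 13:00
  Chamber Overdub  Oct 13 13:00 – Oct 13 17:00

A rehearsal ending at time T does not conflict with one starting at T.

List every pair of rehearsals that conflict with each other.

Chamber Overdub & Strings Overdub, Chamber Overdub & Tech Take, Strings Mixing & Woodwind Run-through, Strings Overdub & Tech Take

Sorted by start: Strings Mixing, Woodwind Run-through, Brass Block, Percussion Warm-up, Tech Take, Chamber Overdub, Strings Overdub.
Woodwind Run-through starts before Strings Mixing ends → Strings Mixing and Woodwind Run-through overlap.
Brass Block starts after Strings Mixing ends — done with Strings Mixing.
Brass Block starts after Woodwind Run-through ends — done with Woodwind Run-through.
Percussion Warm-up starts after Brass Block ends — done with Brass Block.
Tech Take starts exactly when Percussion Warm-up ends (back-to-back, no overlap) — done with Percussion Warm-up.
Chamber Overdub starts before Tech Take ends → Tech Take and Chamber Overdub overlap.
Strings Overdub starts before Tech Take ends → Tech Take and Strings Overdub overlap.
Strings Overdub starts before Chamber Overdub ends → Chamber Overdub and Strings Overdub overlap.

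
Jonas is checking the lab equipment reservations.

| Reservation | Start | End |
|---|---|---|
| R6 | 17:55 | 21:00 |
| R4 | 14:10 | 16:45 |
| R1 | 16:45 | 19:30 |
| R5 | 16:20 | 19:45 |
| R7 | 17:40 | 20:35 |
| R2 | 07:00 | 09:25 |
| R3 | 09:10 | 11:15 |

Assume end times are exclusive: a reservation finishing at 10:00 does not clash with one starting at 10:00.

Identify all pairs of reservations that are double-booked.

R1 & R5, R1 & R6, R1 & R7, R2 & R3, R4 & R5, R5 & R6, R5 & R7, R6 & R7

Sorted by start: R2, R3, R4, R5, R1, R7, R6.
R3 starts before R2 ends → R2 and R3 overlap.
R4 starts after R2 ends, so nothing later overlaps R2 either.
R4 starts after R3 ends, so nothing later overlaps R3 either.
R5 starts before R4 ends → R4 and R5 overlap.
R1 starts exactly when R4 ends (back-to-back, no overlap), so nothing later overlaps R4 either.
R1 starts before R5 ends → R5 and R1 overlap.
R7 starts before R5 ends → R5 and R7 overlap.
R6 starts before R5 ends → R5 and R6 overlap.
R7 starts before R1 ends → R1 and R7 overlap.
R6 starts before R1 ends → R1 and R6 overlap.
R6 starts before R7 ends → R7 and R6 overlap.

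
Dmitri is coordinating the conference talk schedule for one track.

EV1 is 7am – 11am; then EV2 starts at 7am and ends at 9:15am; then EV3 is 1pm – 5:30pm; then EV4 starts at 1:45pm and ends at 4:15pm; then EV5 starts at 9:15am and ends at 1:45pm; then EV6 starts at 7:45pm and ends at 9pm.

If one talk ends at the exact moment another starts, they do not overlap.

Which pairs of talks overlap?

Sorted by start: EV1, EV2, EV5, EV3, EV4, EV6.
EV2 starts before EV1 ends → EV1 and EV2 overlap.
EV5 starts before EV1 ends → EV1 and EV5 overlap.
EV3 starts after EV1 ends; EV1 is clear from here.
EV5 starts exactly when EV2 ends (back-to-back, no overlap); EV2 is clear from here.
EV3 starts before EV5 ends → EV5 and EV3 overlap.
EV4 starts exactly when EV5 ends (back-to-back, no overlap); EV5 is clear from here.
EV4 starts before EV3 ends → EV3 and EV4 overlap.
EV6 starts after EV3 ends.
EV6 starts after EV4 ends.

EV1 & EV2, EV1 & EV5, EV3 & EV4, EV3 & EV5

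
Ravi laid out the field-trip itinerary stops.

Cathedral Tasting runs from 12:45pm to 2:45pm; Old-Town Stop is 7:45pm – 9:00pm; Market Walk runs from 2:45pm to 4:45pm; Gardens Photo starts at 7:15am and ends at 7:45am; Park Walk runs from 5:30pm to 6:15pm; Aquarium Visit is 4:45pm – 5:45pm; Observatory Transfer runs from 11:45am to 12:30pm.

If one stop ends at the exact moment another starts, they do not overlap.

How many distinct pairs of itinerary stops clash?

1

Sorted by start: Gardens Photo, Observatory Transfer, Cathedral Tasting, Market Walk, Aquarium Visit, Park Walk, Old-Town Stop.
Observatory Transfer starts after Gardens Photo ends, so Gardens Photo has no further overlaps.
Cathedral Tasting starts after Observatory Transfer ends, so Observatory Transfer has no further overlaps.
Market Walk starts exactly when Cathedral Tasting ends (back-to-back, no overlap), so Cathedral Tasting has no further overlaps.
Aquarium Visit starts exactly when Market Walk ends (back-to-back, no overlap), so Market Walk has no further overlaps.
Park Walk starts before Aquarium Visit ends → Aquarium Visit and Park Walk overlap.
Old-Town Stop starts after Aquarium Visit ends.
Old-Town Stop starts after Park Walk ends.
Overlapping pairs: Aquarium Visit & Park Walk — 1 in total.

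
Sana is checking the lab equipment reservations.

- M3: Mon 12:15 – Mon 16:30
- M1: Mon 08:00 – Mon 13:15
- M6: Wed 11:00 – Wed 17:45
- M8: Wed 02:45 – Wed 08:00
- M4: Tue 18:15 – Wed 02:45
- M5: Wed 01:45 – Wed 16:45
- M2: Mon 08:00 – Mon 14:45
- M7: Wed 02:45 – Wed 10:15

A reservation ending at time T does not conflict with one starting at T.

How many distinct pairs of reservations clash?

8

Two intervals overlap when each starts before the other ends.
Sorted by start: M1, M2, M3, M4, M5, M7, M8, M6.
M2 starts before M1 ends → M1 and M2 overlap.
M3 starts before M1 ends → M1 and M3 overlap.
M4 starts after M1 ends; M1 is clear from here.
M3 starts before M2 ends → M2 and M3 overlap.
M4 starts after M2 ends; M2 is clear from here.
M4 starts after M3 ends; M3 is clear from here.
M5 starts before M4 ends → M4 and M5 overlap.
M7 starts exactly when M4 ends (back-to-back, no overlap); M4 is clear from here.
M7 starts before M5 ends → M5 and M7 overlap.
M8 starts before M5 ends → M5 and M8 overlap.
M6 starts before M5 ends → M5 and M6 overlap.
M8 starts before M7 ends → M7 and M8 overlap.
M6 starts after M7 ends.
M6 starts after M8 ends.
Overlapping pairs: M1 & M2, M1 & M3, M2 & M3, M4 & M5, M5 & M6, M5 & M7, M5 & M8, M7 & M8 — 8 in total.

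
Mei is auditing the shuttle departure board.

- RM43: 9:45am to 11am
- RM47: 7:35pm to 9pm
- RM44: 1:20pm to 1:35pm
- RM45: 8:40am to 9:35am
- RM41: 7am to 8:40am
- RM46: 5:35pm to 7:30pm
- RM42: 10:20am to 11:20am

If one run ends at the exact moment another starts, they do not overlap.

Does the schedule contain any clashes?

Sorted by start: RM41, RM45, RM43, RM42, RM44, RM46, RM47.
RM45 starts exactly when RM41 ends (back-to-back, no overlap), so RM41 has no further overlaps.
RM43 starts after RM45 ends, so RM45 has no further overlaps.
RM42 starts before RM43 ends → RM43 and RM42 overlap.
That's a conflict, so the schedule is not conflict-free.

Yes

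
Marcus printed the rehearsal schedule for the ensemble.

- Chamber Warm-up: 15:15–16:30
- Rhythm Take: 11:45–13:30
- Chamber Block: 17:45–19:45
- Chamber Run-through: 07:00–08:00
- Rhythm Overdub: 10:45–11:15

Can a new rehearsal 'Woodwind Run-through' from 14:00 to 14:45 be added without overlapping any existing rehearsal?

Yes — the slot is free

Chamber Run-through: ends 08:00 at or before Woodwind Run-through starts 14:00 → clear.
Rhythm Overdub: ends 11:15 at or before Woodwind Run-through starts 14:00 → clear.
Rhythm Take: ends 13:30 at or before Woodwind Run-through starts 14:00 → clear.
Chamber Warm-up: starts 15:15 at or after Woodwind Run-through ends 14:45 → clear.
Chamber Block: starts 17:45 at or after Woodwind Run-through ends 14:45 → clear.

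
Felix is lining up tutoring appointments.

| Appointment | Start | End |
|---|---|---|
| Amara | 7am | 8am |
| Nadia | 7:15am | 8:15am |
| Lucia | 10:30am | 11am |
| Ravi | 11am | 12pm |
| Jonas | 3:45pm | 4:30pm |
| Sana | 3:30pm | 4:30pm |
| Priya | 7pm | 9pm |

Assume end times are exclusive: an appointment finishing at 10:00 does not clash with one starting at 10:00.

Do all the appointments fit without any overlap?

No

Sorted by start: Amara, Nadia, Lucia, Ravi, Sana, Jonas, Priya.
Nadia starts before Amara ends → Amara and Nadia overlap.
That's a conflict, so the schedule is not conflict-free.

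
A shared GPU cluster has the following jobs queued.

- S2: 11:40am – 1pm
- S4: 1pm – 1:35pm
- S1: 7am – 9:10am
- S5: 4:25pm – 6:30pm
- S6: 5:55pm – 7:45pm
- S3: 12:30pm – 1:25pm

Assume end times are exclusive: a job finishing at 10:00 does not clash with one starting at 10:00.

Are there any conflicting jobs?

Yes

Two intervals overlap when each starts before the other ends.
Sorted by start: S1, S2, S3, S4, S5, S6.
S2 starts after S1 ends — done with S1.
S3 starts before S2 ends → S2 and S3 overlap.
That's a conflict, so the schedule is not conflict-free.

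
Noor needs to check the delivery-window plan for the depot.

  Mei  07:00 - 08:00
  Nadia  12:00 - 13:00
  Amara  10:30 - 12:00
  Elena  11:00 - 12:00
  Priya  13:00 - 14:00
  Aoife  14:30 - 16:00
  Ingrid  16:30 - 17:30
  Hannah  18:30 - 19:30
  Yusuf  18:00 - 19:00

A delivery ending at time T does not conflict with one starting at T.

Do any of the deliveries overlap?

Two intervals overlap when each starts before the other ends.
Sorted by start: Mei, Amara, Elena, Nadia, Priya, Aoife, Ingrid, Yusuf, Hannah.
Amara starts after Mei ends — done with Mei.
Elena starts before Amara ends → Amara and Elena overlap.
That's a conflict, so the schedule is not conflict-free.

Yes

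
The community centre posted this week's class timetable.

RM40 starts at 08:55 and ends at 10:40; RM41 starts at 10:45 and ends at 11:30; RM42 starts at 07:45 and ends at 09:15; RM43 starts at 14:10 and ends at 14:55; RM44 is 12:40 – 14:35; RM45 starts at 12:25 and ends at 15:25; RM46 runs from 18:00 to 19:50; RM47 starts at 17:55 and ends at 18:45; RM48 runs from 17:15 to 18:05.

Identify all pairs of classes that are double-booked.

Check each pair: they overlap iff neither finishes before the other starts.
Sorted by start: RM42, RM40, RM41, RM45, RM44, RM43, RM48, RM47, RM46.
RM40 starts before RM42 ends → RM42 and RM40 overlap.
RM41 starts after RM42 ends, so nothing later overlaps RM42 either.
RM41 starts after RM40 ends, so nothing later overlaps RM40 either.
RM45 starts after RM41 ends, so nothing later overlaps RM41 either.
RM44 starts before RM45 ends → RM45 and RM44 overlap.
RM43 starts before RM45 ends → RM45 and RM43 overlap.
RM48 starts after RM45 ends, so nothing later overlaps RM45 either.
RM43 starts before RM44 ends → RM44 and RM43 overlap.
RM48 starts after RM44 ends, so nothing later overlaps RM44 either.
RM48 starts after RM43 ends, so nothing later overlaps RM43 either.
RM47 starts before RM48 ends → RM48 and RM47 overlap.
RM46 starts before RM48 ends → RM48 and RM46 overlap.
RM46 starts before RM47 ends → RM47 and RM46 overlap.

RM40 & RM42, RM43 & RM44, RM43 & RM45, RM44 & RM45, RM46 & RM47, RM46 & RM48, RM47 & RM48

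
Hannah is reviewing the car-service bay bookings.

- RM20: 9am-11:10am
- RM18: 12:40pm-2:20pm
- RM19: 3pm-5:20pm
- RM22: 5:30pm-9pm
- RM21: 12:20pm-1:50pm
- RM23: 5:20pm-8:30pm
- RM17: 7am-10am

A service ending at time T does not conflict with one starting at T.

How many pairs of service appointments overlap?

3

Sorted by start: RM17, RM20, RM21, RM18, RM19, RM23, RM22.
RM20 starts before RM17 ends → RM17 and RM20 overlap.
RM21 starts after RM17 ends; RM17 is clear from here.
RM21 starts after RM20 ends; RM20 is clear from here.
RM18 starts before RM21 ends → RM21 and RM18 overlap.
RM19 starts after RM21 ends; RM21 is clear from here.
RM19 starts after RM18 ends; RM18 is clear from here.
RM23 starts exactly when RM19 ends (back-to-back, no overlap); RM19 is clear from here.
RM22 starts before RM23 ends → RM23 and RM22 overlap.
Overlapping pairs: RM17 & RM20, RM18 & RM21, RM22 & RM23 — 3 in total.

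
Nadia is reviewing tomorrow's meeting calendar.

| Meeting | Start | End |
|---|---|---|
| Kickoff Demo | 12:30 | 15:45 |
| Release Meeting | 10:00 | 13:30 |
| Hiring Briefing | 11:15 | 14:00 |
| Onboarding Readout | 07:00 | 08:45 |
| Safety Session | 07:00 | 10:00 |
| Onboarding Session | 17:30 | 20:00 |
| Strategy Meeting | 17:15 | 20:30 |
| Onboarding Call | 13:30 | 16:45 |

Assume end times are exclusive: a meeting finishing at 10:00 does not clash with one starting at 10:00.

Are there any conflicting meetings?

Yes

Sorted by start: Onboarding Readout, Safety Session, Release Meeting, Hiring Briefing, Kickoff Demo, Onboarding Call, Strategy Meeting, Onboarding Session.
Safety Session starts before Onboarding Readout ends → Onboarding Readout and Safety Session overlap.
That's a conflict, so the schedule is not conflict-free.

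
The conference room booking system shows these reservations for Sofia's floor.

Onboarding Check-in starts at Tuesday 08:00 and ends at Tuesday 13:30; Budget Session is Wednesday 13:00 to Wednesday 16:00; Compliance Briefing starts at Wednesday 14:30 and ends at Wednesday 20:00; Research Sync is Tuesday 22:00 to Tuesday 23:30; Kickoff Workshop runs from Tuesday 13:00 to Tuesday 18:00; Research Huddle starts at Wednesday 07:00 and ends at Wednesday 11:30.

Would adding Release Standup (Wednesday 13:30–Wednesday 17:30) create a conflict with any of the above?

Yes — it overlaps Budget Session, Compliance Briefing

Onboarding Check-in: ends Tuesday 13:30 at or before Release Standup starts Wednesday 13:30 → clear.
Kickoff Workshop: ends Tuesday 18:00 at or before Release Standup starts Wednesday 13:30 → clear.
Research Sync: ends Tuesday 23:30 at or before Release Standup starts Wednesday 13:30 → clear.
Research Huddle: ends Wednesday 11:30 at or before Release Standup starts Wednesday 13:30 → clear.
Budget Session: starts Wednesday 13:00 before Release Standup ends Wednesday 17:30, and ends Wednesday 16:00 after Release Standup starts Wednesday 13:30 → overlap.
Compliance Briefing: starts Wednesday 14:30 before Release Standup ends Wednesday 17:30, and ends Wednesday 20:00 after Release Standup starts Wednesday 13:30 → overlap.
Release Standup overlaps Budget Session, Compliance Briefing.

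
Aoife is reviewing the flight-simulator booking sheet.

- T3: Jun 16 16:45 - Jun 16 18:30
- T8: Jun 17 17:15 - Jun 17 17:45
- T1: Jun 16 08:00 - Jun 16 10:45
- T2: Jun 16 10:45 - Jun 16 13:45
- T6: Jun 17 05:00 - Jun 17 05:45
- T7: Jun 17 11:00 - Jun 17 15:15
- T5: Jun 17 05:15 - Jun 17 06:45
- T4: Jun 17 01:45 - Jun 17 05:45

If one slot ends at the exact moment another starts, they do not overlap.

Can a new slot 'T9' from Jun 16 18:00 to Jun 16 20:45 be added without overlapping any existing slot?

No — it overlaps T3

T1: ends Jun 16 10:45 at or before T9 starts Jun 16 18:00 → clear.
T2: ends Jun 16 13:45 at or before T9 starts Jun 16 18:00 → clear.
T3: starts Jun 16 16:45 before T9 ends Jun 16 20:45, and ends Jun 16 18:30 after T9 starts Jun 16 18:00 → overlap.
T4: starts Jun 17 01:45 at or after T9 ends Jun 16 20:45 → clear.
T6: starts Jun 17 05:00 at or after T9 ends Jun 16 20:45 → clear.
T5: starts Jun 17 05:15 at or after T9 ends Jun 16 20:45 → clear.
T7: starts Jun 17 11:00 at or after T9 ends Jun 16 20:45 → clear.
T8: starts Jun 17 17:15 at or after T9 ends Jun 16 20:45 → clear.
T9 overlaps T3.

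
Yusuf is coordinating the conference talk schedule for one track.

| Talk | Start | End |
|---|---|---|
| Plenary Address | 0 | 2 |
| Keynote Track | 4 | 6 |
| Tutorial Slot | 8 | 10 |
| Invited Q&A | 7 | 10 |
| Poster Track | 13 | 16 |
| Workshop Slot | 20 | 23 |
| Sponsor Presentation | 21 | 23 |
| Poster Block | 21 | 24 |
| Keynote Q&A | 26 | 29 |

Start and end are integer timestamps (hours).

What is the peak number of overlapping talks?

3

Sort all start/end points and keep a running count:
0 start Plenary Address → 1
2 end Plenary Address → 0
4 start Keynote Track → 1
6 end Keynote Track → 0
7 start Invited Q&A → 1
8 start Tutorial Slot → 2
10 end Invited Q&A → 1
10 end Tutorial Slot → 0
13 start Poster Track → 1
16 end Poster Track → 0
20 start Workshop Slot → 1
21 start Poster Block → 2
21 start Sponsor Presentation → 3
23 end Sponsor Presentation → 2
23 end Workshop Slot → 1
24 end Poster Block → 0
26 start Keynote Q&A → 1
29 end Keynote Q&A → 0
Peak is 3, at 21 (Poster Block, Sponsor Presentation, Workshop Slot).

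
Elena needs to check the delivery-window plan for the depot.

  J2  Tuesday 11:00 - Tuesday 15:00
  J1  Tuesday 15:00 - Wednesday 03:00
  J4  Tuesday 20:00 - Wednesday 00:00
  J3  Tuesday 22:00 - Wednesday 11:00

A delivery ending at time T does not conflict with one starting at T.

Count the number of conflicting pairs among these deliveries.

Sorted by start: J2, J1, J4, J3.
J1 starts exactly when J2 ends (back-to-back, no overlap), so J2 has no further overlaps.
J4 starts before J1 ends → J1 and J4 overlap.
J3 starts before J1 ends → J1 and J3 overlap.
J3 starts before J4 ends → J4 and J3 overlap.
Overlapping pairs: J1 & J3, J1 & J4, J3 & J4 — 3 in total.

3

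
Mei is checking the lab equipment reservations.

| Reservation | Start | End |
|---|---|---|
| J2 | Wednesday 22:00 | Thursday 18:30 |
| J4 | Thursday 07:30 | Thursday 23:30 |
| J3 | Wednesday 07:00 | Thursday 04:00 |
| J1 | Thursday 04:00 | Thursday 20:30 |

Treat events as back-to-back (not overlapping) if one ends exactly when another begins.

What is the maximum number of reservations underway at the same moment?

Sort all start/end points and keep a running count:
Wednesday 07:00 start J3 → 1
Wednesday 22:00 start J2 → 2
Thursday 04:00 end J3 → 1
Thursday 04:00 start J1 → 2
Thursday 07:30 start J4 → 3
Thursday 18:30 end J2 → 2
Thursday 20:30 end J1 → 1
Thursday 23:30 end J4 → 0
Peak is 3, at Thursday 07:30 (J1, J2, J4).

3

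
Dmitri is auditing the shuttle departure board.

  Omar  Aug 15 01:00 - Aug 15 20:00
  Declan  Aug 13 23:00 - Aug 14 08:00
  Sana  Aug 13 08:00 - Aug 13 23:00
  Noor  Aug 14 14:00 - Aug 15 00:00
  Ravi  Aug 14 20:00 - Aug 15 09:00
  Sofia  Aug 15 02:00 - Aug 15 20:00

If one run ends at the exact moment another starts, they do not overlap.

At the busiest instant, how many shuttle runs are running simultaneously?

3

Sweep the timeline, counting +1 at each start and −1 at each end (ends before starts at a tie):
Aug 13 08:00 start Sana → 1
Aug 13 23:00 end Sana → 0
Aug 13 23:00 start Declan → 1
Aug 14 08:00 end Declan → 0
Aug 14 14:00 start Noor → 1
Aug 14 20:00 start Ravi → 2
Aug 15 00:00 end Noor → 1
Aug 15 01:00 start Omar → 2
Aug 15 02:00 start Sofia → 3
Aug 15 09:00 end Ravi → 2
Aug 15 20:00 end Omar → 1
Aug 15 20:00 end Sofia → 0
Peak is 3, at Aug 15 02:00 (Omar, Ravi, Sofia).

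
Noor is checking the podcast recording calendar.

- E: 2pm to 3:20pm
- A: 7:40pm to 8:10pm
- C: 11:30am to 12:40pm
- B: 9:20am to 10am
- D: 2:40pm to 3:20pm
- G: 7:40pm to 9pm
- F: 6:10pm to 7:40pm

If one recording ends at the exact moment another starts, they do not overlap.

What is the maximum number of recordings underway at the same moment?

2

Sort all start/end points and keep a running count:
9:20am start B → 1
10am end B → 0
11:30am start C → 1
12:40pm end C → 0
2pm start E → 1
2:40pm start D → 2
3:20pm end D → 1
3:20pm end E → 0
6:10pm start F → 1
7:40pm end F → 0
7:40pm start A → 1
7:40pm start G → 2
8:10pm end A → 1
9pm end G → 0
Peak is 2, at 2:40pm (D, E).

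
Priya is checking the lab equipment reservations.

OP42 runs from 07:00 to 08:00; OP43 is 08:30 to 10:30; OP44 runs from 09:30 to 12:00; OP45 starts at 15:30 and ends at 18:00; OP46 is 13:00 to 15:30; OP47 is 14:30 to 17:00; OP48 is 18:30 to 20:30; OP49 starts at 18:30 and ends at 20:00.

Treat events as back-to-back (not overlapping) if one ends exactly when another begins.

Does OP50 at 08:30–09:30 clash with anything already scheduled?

Yes — it overlaps OP43

OP42: ends 08:00 at or before OP50 starts 08:30 → clear.
OP43: starts 08:30 before OP50 ends 09:30, and ends 10:30 after OP50 starts 08:30 → overlap.
OP44: starts 09:30 at or after OP50 ends 09:30 → clear.
OP46: starts 13:00 at or after OP50 ends 09:30 → clear.
OP47: starts 14:30 at or after OP50 ends 09:30 → clear.
OP45: starts 15:30 at or after OP50 ends 09:30 → clear.
OP48: starts 18:30 at or after OP50 ends 09:30 → clear.
OP49: starts 18:30 at or after OP50 ends 09:30 → clear.
OP50 overlaps OP43.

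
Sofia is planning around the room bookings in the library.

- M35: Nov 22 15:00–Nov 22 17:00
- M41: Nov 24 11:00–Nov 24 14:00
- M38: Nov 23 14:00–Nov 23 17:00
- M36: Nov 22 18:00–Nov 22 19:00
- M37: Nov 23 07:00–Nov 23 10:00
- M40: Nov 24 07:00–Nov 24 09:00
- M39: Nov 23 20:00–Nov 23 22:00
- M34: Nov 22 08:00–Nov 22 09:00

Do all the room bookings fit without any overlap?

Yes

Two intervals overlap when each starts before the other ends.
Sorted by start: M34, M35, M36, M37, M38, M39, M40, M41.
M35 starts after M34 ends — done with M34.
M36 starts after M35 ends — done with M35.
M37 starts after M36 ends — done with M36.
M38 starts after M37 ends — done with M37.
M39 starts after M38 ends — done with M38.
M40 starts after M39 ends — done with M39.
M41 starts after M40 ends.
Every pair is clear; the schedule has no overlaps.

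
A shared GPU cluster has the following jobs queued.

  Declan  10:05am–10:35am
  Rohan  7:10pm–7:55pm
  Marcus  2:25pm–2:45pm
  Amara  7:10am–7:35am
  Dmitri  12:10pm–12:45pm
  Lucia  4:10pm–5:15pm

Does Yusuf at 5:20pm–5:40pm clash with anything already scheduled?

Amara: ends 7:35am at or before Yusuf starts 5:20pm → clear.
Declan: ends 10:35am at or before Yusuf starts 5:20pm → clear.
Dmitri: ends 12:45pm at or before Yusuf starts 5:20pm → clear.
Marcus: ends 2:45pm at or before Yusuf starts 5:20pm → clear.
Lucia: ends 5:15pm at or before Yusuf starts 5:20pm → clear.
Rohan: starts 7:10pm at or after Yusuf ends 5:40pm → clear.

No — it doesn't clash with anything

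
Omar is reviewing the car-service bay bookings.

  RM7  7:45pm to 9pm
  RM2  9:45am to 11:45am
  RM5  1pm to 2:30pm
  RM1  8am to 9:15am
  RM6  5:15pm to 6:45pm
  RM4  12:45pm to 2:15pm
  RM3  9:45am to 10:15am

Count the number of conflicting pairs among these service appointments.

2

Two intervals overlap when each starts before the other ends.
Sorted by start: RM1, RM2, RM3, RM4, RM5, RM6, RM7.
RM2 starts after RM1 ends, so nothing later overlaps RM1 either.
RM3 starts before RM2 ends → RM2 and RM3 overlap.
RM4 starts after RM2 ends, so nothing later overlaps RM2 either.
RM4 starts after RM3 ends, so nothing later overlaps RM3 either.
RM5 starts before RM4 ends → RM4 and RM5 overlap.
RM6 starts after RM4 ends, so nothing later overlaps RM4 either.
RM6 starts after RM5 ends, so nothing later overlaps RM5 either.
RM7 starts after RM6 ends.
Overlapping pairs: RM2 & RM3, RM4 & RM5 — 2 in total.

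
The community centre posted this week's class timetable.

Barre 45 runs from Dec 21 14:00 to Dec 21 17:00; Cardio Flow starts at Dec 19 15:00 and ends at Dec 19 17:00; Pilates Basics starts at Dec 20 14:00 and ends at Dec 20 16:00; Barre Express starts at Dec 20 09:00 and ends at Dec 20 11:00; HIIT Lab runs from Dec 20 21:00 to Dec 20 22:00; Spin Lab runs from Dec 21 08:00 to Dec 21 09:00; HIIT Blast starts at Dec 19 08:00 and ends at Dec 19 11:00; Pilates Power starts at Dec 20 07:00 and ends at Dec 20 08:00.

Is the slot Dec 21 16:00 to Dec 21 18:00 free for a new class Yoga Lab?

HIIT Blast: ends Dec 19 11:00 at or before Yoga Lab starts Dec 21 16:00 → clear.
Cardio Flow: ends Dec 19 17:00 at or before Yoga Lab starts Dec 21 16:00 → clear.
Pilates Power: ends Dec 20 08:00 at or before Yoga Lab starts Dec 21 16:00 → clear.
Barre Express: ends Dec 20 11:00 at or before Yoga Lab starts Dec 21 16:00 → clear.
Pilates Basics: ends Dec 20 16:00 at or before Yoga Lab starts Dec 21 16:00 → clear.
HIIT Lab: ends Dec 20 22:00 at or before Yoga Lab starts Dec 21 16:00 → clear.
Spin Lab: ends Dec 21 09:00 at or before Yoga Lab starts Dec 21 16:00 → clear.
Barre 45: starts Dec 21 14:00 before Yoga Lab ends Dec 21 18:00, and ends Dec 21 17:00 after Yoga Lab starts Dec 21 16:00 → overlap.
Yoga Lab overlaps Barre 45.

No — it overlaps Barre 45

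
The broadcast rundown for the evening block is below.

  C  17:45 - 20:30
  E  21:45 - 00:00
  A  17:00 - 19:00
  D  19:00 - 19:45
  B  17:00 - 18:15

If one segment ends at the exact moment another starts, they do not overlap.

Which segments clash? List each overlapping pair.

A & B, A & C, B & C, C & D

Sorted by start: A, B, C, D, E.
B starts before A ends → A and B overlap.
C starts before A ends → A and C overlap.
D starts exactly when A ends (back-to-back, no overlap); A is clear from here.
C starts before B ends → B and C overlap.
D starts after B ends; B is clear from here.
D starts before C ends → C and D overlap.
E starts after C ends.
E starts after D ends.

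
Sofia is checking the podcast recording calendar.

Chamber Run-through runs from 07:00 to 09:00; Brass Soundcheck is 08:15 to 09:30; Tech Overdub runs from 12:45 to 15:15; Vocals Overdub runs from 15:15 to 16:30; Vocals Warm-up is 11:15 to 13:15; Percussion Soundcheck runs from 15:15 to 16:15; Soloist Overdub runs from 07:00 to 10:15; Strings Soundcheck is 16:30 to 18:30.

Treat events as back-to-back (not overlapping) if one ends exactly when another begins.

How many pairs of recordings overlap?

Two intervals overlap when each starts before the other ends.
Sorted by start: Soloist Overdub, Chamber Run-through, Brass Soundcheck, Vocals Warm-up, Tech Overdub, Vocals Overdub, Percussion Soundcheck, Strings Soundcheck.
Chamber Run-through starts before Soloist Overdub ends → Soloist Overdub and Chamber Run-through overlap.
Brass Soundcheck starts before Soloist Overdub ends → Soloist Overdub and Brass Soundcheck overlap.
Vocals Warm-up starts after Soloist Overdub ends — done with Soloist Overdub.
Brass Soundcheck starts before Chamber Run-through ends → Chamber Run-through and Brass Soundcheck overlap.
Vocals Warm-up starts after Chamber Run-through ends — done with Chamber Run-through.
Vocals Warm-up starts after Brass Soundcheck ends — done with Brass Soundcheck.
Tech Overdub starts before Vocals Warm-up ends → Vocals Warm-up and Tech Overdub overlap.
Vocals Overdub starts after Vocals Warm-up ends — done with Vocals Warm-up.
Vocals Overdub starts exactly when Tech Overdub ends (back-to-back, no overlap) — done with Tech Overdub.
Percussion Soundcheck starts before Vocals Overdub ends → Vocals Overdub and Percussion Soundcheck overlap.
Strings Soundcheck starts exactly when Vocals Overdub ends (back-to-back, no overlap).
Strings Soundcheck starts after Percussion Soundcheck ends.
Overlapping pairs: Brass Soundcheck & Chamber Run-through, Brass Soundcheck & Soloist Overdub, Chamber Run-through & Soloist Overdub, Percussion Soundcheck & Vocals Overdub, Tech Overdub & Vocals Warm-up — 5 in total.

5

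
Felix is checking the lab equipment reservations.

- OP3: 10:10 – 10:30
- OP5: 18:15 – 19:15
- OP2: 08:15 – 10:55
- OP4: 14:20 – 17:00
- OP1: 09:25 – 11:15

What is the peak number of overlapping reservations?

Walk through starts and ends in time order (an end at T is processed before a start at T):
08:15 start OP2 → 1
09:25 start OP1 → 2
10:10 start OP3 → 3
10:30 end OP3 → 2
10:55 end OP2 → 1
11:15 end OP1 → 0
14:20 start OP4 → 1
17:00 end OP4 → 0
18:15 start OP5 → 1
19:15 end OP5 → 0
Peak is 3, at 10:10 (OP1, OP2, OP3).

3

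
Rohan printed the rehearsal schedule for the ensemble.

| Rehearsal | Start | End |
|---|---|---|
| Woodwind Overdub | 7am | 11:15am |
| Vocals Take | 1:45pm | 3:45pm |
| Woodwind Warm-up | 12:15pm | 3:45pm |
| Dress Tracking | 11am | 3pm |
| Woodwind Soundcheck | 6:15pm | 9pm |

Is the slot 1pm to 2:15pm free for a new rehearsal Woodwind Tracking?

Woodwind Overdub: ends 11:15am at or before Woodwind Tracking starts 1pm → clear.
Dress Tracking: starts 11am before Woodwind Tracking ends 2:15pm, and ends 3pm after Woodwind Tracking starts 1pm → overlap.
Woodwind Warm-up: starts 12:15pm before Woodwind Tracking ends 2:15pm, and ends 3:45pm after Woodwind Tracking starts 1pm → overlap.
Vocals Take: starts 1:45pm before Woodwind Tracking ends 2:15pm, and ends 3:45pm after Woodwind Tracking starts 1pm → overlap.
Woodwind Soundcheck: starts 6:15pm at or after Woodwind Tracking ends 2:15pm → clear.
Woodwind Tracking overlaps Vocals Take, Woodwind Warm-up, Dress Tracking.

No — it overlaps Dress Tracking, Vocals Take, Woodwind Warm-up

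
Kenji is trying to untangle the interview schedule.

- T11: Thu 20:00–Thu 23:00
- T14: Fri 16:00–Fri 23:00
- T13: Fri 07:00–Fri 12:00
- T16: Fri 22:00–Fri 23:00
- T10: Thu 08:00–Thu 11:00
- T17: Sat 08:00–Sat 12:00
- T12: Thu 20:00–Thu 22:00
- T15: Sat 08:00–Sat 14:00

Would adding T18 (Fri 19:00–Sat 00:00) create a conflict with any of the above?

T10: ends Thu 11:00 at or before T18 starts Fri 19:00 → clear.
T11: ends Thu 23:00 at or before T18 starts Fri 19:00 → clear.
T12: ends Thu 22:00 at or before T18 starts Fri 19:00 → clear.
T13: ends Fri 12:00 at or before T18 starts Fri 19:00 → clear.
T14: starts Fri 16:00 before T18 ends Sat 00:00, and ends Fri 23:00 after T18 starts Fri 19:00 → overlap.
T16: starts Fri 22:00 before T18 ends Sat 00:00, and ends Fri 23:00 after T18 starts Fri 19:00 → overlap.
T15: starts Sat 08:00 at or after T18 ends Sat 00:00 → clear.
T17: starts Sat 08:00 at or after T18 ends Sat 00:00 → clear.
T18 overlaps T14, T16.

Yes — it overlaps T14, T16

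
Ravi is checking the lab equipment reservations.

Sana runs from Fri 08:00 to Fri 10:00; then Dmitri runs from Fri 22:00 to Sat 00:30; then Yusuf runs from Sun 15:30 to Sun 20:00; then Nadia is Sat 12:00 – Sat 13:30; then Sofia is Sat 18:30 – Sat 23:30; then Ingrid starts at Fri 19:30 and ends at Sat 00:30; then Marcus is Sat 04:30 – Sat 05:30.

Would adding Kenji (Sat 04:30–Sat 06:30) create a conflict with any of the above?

Sana: ends Fri 10:00 at or before Kenji starts Sat 04:30 → clear.
Ingrid: ends Sat 00:30 at or before Kenji starts Sat 04:30 → clear.
Dmitri: ends Sat 00:30 at or before Kenji starts Sat 04:30 → clear.
Marcus: starts Sat 04:30 before Kenji ends Sat 06:30, and ends Sat 05:30 after Kenji starts Sat 04:30 → overlap.
Nadia: starts Sat 12:00 at or after Kenji ends Sat 06:30 → clear.
Sofia: starts Sat 18:30 at or after Kenji ends Sat 06:30 → clear.
Yusuf: starts Sun 15:30 at or after Kenji ends Sat 06:30 → clear.
Kenji overlaps Marcus.

Yes — it overlaps Marcus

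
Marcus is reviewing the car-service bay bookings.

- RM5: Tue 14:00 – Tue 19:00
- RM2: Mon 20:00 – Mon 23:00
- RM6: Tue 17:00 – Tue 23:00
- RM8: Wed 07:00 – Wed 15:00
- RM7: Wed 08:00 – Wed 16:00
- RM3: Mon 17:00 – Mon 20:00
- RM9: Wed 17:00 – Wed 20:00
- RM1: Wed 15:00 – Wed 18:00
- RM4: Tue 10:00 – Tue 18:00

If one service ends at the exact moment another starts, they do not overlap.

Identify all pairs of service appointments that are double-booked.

RM1 & RM7, RM1 & RM9, RM4 & RM5, RM4 & RM6, RM5 & RM6, RM7 & RM8

Sorted by start: RM3, RM2, RM4, RM5, RM6, RM8, RM7, RM1, RM9.
RM2 starts exactly when RM3 ends (back-to-back, no overlap) — done with RM3.
RM4 starts after RM2 ends — done with RM2.
RM5 starts before RM4 ends → RM4 and RM5 overlap.
RM6 starts before RM4 ends → RM4 and RM6 overlap.
RM8 starts after RM4 ends — done with RM4.
RM6 starts before RM5 ends → RM5 and RM6 overlap.
RM8 starts after RM5 ends — done with RM5.
RM8 starts after RM6 ends — done with RM6.
RM7 starts before RM8 ends → RM8 and RM7 overlap.
RM1 starts exactly when RM8 ends (back-to-back, no overlap) — done with RM8.
RM1 starts before RM7 ends → RM7 and RM1 overlap.
RM9 starts after RM7 ends.
RM9 starts before RM1 ends → RM1 and RM9 overlap.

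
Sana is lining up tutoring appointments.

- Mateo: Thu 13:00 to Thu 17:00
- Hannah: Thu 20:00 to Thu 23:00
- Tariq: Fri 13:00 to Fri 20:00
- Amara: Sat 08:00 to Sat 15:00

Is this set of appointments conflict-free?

Sorted by start: Mateo, Hannah, Tariq, Amara.
Hannah starts after Mateo ends; Mateo is clear from here.
Tariq starts after Hannah ends; Hannah is clear from here.
Amara starts after Tariq ends.
Every pair is clear; the schedule has no overlaps.

Yes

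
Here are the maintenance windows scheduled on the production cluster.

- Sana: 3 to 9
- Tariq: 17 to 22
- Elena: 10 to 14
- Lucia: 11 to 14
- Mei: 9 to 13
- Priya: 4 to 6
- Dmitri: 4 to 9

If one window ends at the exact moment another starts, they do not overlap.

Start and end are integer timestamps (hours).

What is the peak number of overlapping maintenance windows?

3

Walk through starts and ends in time order (an end at T is processed before a start at T):
3 start Sana → 1
4 start Dmitri → 2
4 start Priya → 3
6 end Priya → 2
9 end Dmitri → 1
9 end Sana → 0
9 start Mei → 1
10 start Elena → 2
11 start Lucia → 3
13 end Mei → 2
14 end Elena → 1
14 end Lucia → 0
17 start Tariq → 1
22 end Tariq → 0
Peak is 3, at 4 (Dmitri, Priya, Sana).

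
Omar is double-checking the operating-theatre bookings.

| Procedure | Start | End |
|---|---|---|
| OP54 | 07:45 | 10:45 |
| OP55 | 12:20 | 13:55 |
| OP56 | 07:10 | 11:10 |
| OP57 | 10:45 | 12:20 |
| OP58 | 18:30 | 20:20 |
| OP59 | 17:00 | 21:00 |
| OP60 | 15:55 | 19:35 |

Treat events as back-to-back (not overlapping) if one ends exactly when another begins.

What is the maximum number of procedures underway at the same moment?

3

Walk through starts and ends in time order (an end at T is processed before a start at T):
07:10 start OP56 → 1
07:45 start OP54 → 2
10:45 end OP54 → 1
10:45 start OP57 → 2
11:10 end OP56 → 1
12:20 end OP57 → 0
12:20 start OP55 → 1
13:55 end OP55 → 0
15:55 start OP60 → 1
17:00 start OP59 → 2
18:30 start OP58 → 3
19:35 end OP60 → 2
20:20 end OP58 → 1
21:00 end OP59 → 0
Peak is 3, at 18:30 (OP58, OP59, OP60).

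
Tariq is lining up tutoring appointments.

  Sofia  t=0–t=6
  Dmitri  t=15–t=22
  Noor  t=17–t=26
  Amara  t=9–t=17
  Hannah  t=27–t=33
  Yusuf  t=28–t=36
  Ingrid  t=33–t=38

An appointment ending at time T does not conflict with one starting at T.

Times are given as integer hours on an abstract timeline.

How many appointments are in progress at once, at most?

2

Sort all start/end points and keep a running count:
t=0 start Sofia → 1
t=6 end Sofia → 0
t=9 start Amara → 1
t=15 start Dmitri → 2
t=17 end Amara → 1
t=17 start Noor → 2
t=22 end Dmitri → 1
t=26 end Noor → 0
t=27 start Hannah → 1
t=28 start Yusuf → 2
t=33 end Hannah → 1
t=33 start Ingrid → 2
t=36 end Yusuf → 1
t=38 end Ingrid → 0
Peak is 2, at t=15 (Amara, Dmitri).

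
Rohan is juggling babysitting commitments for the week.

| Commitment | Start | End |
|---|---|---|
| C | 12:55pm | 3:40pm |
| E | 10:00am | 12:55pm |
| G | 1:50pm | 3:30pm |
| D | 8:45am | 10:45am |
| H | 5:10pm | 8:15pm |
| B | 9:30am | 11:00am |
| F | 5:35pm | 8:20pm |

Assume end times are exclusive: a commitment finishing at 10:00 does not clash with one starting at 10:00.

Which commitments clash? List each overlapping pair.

B & D, B & E, C & G, D & E, F & H

Check each pair: they overlap iff neither finishes before the other starts.
Sorted by start: D, B, E, C, G, H, F.
B starts before D ends → D and B overlap.
E starts before D ends → D and E overlap.
C starts after D ends, so nothing later overlaps D either.
E starts before B ends → B and E overlap.
C starts after B ends, so nothing later overlaps B either.
C starts exactly when E ends (back-to-back, no overlap), so nothing later overlaps E either.
G starts before C ends → C and G overlap.
H starts after C ends, so nothing later overlaps C either.
H starts after G ends, so nothing later overlaps G either.
F starts before H ends → H and F overlap.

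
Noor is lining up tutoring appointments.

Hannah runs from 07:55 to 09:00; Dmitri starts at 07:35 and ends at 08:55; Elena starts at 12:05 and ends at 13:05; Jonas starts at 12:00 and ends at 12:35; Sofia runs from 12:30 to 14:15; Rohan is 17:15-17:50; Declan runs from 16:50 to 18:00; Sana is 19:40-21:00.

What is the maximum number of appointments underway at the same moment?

Walk through starts and ends in time order (an end at T is processed before a start at T):
07:35 start Dmitri → 1
07:55 start Hannah → 2
08:55 end Dmitri → 1
09:00 end Hannah → 0
12:00 start Jonas → 1
12:05 start Elena → 2
12:30 start Sofia → 3
12:35 end Jonas → 2
13:05 end Elena → 1
14:15 end Sofia → 0
16:50 start Declan → 1
17:15 start Rohan → 2
17:50 end Rohan → 1
18:00 end Declan → 0
19:40 start Sana → 1
21:00 end Sana → 0
Peak is 3, at 12:30 (Elena, Jonas, Sofia).

3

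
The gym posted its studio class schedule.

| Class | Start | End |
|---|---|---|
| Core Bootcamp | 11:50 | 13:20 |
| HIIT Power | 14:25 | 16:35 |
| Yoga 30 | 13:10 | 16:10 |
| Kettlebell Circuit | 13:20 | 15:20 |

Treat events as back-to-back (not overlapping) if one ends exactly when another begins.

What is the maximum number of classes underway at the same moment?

Sweep the timeline, counting +1 at each start and −1 at each end (ends before starts at a tie):
11:50 start Core Bootcamp → 1
13:10 start Yoga 30 → 2
13:20 end Core Bootcamp → 1
13:20 start Kettlebell Circuit → 2
14:25 start HIIT Power → 3
15:20 end Kettlebell Circuit → 2
16:10 end Yoga 30 → 1
16:35 end HIIT Power → 0
Peak is 3, at 14:25 (HIIT Power, Kettlebell Circuit, Yoga 30).

3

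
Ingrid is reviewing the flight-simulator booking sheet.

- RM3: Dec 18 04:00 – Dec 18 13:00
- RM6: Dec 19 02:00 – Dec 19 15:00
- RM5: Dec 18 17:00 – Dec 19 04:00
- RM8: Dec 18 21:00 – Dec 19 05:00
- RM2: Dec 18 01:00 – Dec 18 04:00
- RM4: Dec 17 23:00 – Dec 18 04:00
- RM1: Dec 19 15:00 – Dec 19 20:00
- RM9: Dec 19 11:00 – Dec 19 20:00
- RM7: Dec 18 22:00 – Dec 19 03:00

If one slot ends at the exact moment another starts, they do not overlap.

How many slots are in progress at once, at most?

Sweep the timeline, counting +1 at each start and −1 at each end (ends before starts at a tie):
Dec 17 23:00 start RM4 → 1
Dec 18 01:00 start RM2 → 2
Dec 18 04:00 end RM2 → 1
Dec 18 04:00 end RM4 → 0
Dec 18 04:00 start RM3 → 1
Dec 18 13:00 end RM3 → 0
Dec 18 17:00 start RM5 → 1
Dec 18 21:00 start RM8 → 2
Dec 18 22:00 start RM7 → 3
Dec 19 02:00 start RM6 → 4
Dec 19 03:00 end RM7 → 3
Dec 19 04:00 end RM5 → 2
Dec 19 05:00 end RM8 → 1
Dec 19 11:00 start RM9 → 2
Dec 19 15:00 end RM6 → 1
Dec 19 15:00 start RM1 → 2
Dec 19 20:00 end RM1 → 1
Dec 19 20:00 end RM9 → 0
Peak is 4, at Dec 19 02:00 (RM5, RM6, RM7, RM8).

4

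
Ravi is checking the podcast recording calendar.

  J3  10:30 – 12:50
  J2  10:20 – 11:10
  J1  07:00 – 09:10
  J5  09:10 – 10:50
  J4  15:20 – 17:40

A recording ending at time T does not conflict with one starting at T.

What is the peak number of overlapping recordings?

Sweep the timeline, counting +1 at each start and −1 at each end (ends before starts at a tie):
07:00 start J1 → 1
09:10 end J1 → 0
09:10 start J5 → 1
10:20 start J2 → 2
10:30 start J3 → 3
10:50 end J5 → 2
11:10 end J2 → 1
12:50 end J3 → 0
15:20 start J4 → 1
17:40 end J4 → 0
Peak is 3, at 10:30 (J2, J3, J5).

3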